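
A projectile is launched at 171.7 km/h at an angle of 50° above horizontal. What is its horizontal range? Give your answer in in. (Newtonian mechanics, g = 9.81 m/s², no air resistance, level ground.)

v₀ = 171.7 km/h × 0.2777777777777778 = 47.6944 m/s
R = v₀² × sin(2θ) / g = 47.6944² × sin(2 × 50°) / 9.81 = 2274.76 × 0.984808 / 9.81 = 228.359 m
R = 228.359 m / 0.0254 = 8991 in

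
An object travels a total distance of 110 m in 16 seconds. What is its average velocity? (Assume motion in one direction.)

v_avg = Δd / Δt = 110 / 16 = 6.88 m/s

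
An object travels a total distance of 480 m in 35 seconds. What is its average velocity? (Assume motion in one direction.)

v_avg = Δd / Δt = 480 / 35 = 13.71 m/s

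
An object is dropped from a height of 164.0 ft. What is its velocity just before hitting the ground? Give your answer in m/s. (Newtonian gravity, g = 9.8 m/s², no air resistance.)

h = 164.0 ft × 0.3048 = 49.9872 m
v = √(2gh) = √(2 × 9.8 × 49.9872) = 31.3 m/s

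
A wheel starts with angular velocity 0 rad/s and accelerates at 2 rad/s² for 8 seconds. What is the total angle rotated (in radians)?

θ = ω₀t + ½αt² = 0×8 + ½×2×8² = 64.0 rad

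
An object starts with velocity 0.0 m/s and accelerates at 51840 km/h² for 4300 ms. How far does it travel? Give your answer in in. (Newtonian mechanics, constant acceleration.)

a = 51840 km/h² × 7.716049382716049e-05 = 4.0 m/s²
t = 4300 ms × 0.001 = 4.3 s
d = v₀ × t + ½ × a × t² = 0.0 × 4.3 + 0.5 × 4.0 × 4.3² = 36.98 m
d = 36.98 m / 0.0254 = 1456 in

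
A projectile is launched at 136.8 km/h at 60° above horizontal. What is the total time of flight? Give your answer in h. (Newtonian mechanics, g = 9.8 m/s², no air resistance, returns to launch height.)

v₀ = 136.8 km/h × 0.2777777777777778 = 38.0 m/s
T = 2 × v₀ × sin(θ) / g = 2 × 38.0 × sin(60°) / 9.8 = 2 × 38.0 × 0.866025 / 9.8 = 6.71611 s
T = 6.71611 s / 3600.0 = 0.001866 h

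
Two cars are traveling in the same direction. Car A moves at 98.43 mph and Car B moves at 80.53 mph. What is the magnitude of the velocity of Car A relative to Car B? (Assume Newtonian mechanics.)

v_rel = |v_A - v_B| = |98.43 - 80.53| = 17.9 mph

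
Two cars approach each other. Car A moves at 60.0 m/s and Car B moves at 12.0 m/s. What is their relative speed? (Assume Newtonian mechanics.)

v_rel = v_A + v_B = 60.0 + 12.0 = 72.0 m/s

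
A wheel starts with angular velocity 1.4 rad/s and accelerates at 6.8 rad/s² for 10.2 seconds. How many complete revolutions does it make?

θ = ω₀t + ½αt² = 1.4×10.2 + ½×6.8×10.2² = 368.016 rad
Total revolutions = θ/(2π) = 368.016/(2π) = 58.57
Complete revolutions = ⌊58.57⌋ = 58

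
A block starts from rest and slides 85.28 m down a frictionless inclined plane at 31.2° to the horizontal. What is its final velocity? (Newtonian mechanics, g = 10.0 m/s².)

a = g sin(θ) = 10.0 × sin(31.2°) = 5.1803 m/s²
v = √(2ad) = √(2 × 5.1803 × 85.28) = 29.72 m/s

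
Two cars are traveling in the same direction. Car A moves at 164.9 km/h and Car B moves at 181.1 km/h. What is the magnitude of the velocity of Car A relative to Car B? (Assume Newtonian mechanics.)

v_rel = |v_A - v_B| = |164.9 - 181.1| = 16.2 km/h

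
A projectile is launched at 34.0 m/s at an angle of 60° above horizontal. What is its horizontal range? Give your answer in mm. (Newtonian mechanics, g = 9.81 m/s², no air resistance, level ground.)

R = v₀² × sin(2θ) / g = 34.0² × sin(2 × 60°) / 9.81 = 1156.0 × 0.866025 / 9.81 = 102.051 m
R = 102.051 m / 0.001 = 102100 mm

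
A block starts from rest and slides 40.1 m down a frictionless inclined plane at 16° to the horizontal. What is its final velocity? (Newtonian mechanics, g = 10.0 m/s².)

a = g sin(θ) = 10.0 × sin(16°) = 2.7564 m/s²
v = √(2ad) = √(2 × 2.7564 × 40.1) = 14.87 m/s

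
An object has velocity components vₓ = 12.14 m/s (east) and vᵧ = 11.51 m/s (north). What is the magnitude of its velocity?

|v| = √(vₓ² + vᵧ²) = √(12.14² + 11.51²) = √(279.8597) = 16.73 m/s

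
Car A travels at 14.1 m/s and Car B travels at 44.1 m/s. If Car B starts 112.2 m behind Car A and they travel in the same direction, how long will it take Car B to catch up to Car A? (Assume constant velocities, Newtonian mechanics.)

Relative speed: v_rel = 44.1 - 14.1 = 30.0 m/s
Time to catch: t = d₀/v_rel = 112.2/30.0 = 3.74 s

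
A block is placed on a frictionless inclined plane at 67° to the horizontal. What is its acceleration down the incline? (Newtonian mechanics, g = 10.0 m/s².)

a = g sin(θ) = 10.0 × sin(67°) = 10.0 × 0.9205 = 9.21 m/s²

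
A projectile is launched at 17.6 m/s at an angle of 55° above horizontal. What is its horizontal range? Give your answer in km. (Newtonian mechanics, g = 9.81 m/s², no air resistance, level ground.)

R = v₀² × sin(2θ) / g = 17.6² × sin(2 × 55°) / 9.81 = 309.76 × 0.939693 / 9.81 = 29.6717 m
R = 29.6717 m / 1000.0 = 0.02967 km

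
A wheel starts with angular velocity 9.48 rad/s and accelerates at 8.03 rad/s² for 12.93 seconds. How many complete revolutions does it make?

θ = ω₀t + ½αt² = 9.48×12.93 + ½×8.03×12.93² = 793.8237735 rad
Total revolutions = θ/(2π) = 793.8237735/(2π) = 126.34
Complete revolutions = ⌊126.34⌋ = 126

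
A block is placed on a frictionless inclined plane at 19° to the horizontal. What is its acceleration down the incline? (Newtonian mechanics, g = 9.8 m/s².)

a = g sin(θ) = 9.8 × sin(19°) = 9.8 × 0.3256 = 3.19 m/s²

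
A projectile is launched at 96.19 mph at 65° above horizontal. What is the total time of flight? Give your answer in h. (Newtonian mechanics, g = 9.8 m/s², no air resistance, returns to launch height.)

v₀ = 96.19 mph × 0.44704 = 43.0008 m/s
T = 2 × v₀ × sin(θ) / g = 2 × 43.0008 × sin(65°) / 9.8 = 2 × 43.0008 × 0.906308 / 9.8 = 7.95346 s
T = 7.95346 s / 3600.0 = 0.002209 h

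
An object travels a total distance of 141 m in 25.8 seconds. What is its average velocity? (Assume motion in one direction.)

v_avg = Δd / Δt = 141 / 25.8 = 5.47 m/s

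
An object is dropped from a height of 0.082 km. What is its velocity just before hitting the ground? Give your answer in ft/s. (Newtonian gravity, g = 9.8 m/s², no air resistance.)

h = 0.082 km × 1000.0 = 82.0 m
v = √(2gh) = √(2 × 9.8 × 82.0) = 40.0899 m/s
v = 40.0899 m/s / 0.3048 = 131.5 ft/s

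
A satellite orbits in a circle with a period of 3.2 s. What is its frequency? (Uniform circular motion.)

f = 1/T = 1/3.2 = 0.3125 Hz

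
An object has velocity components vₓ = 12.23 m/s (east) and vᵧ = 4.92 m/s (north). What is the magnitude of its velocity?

|v| = √(vₓ² + vᵧ²) = √(12.23² + 4.92²) = √(173.7793) = 13.18 m/s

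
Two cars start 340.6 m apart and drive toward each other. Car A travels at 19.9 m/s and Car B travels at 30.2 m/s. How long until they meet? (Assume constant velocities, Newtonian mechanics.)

Combined speed: v_combined = 19.9 + 30.2 = 50.1 m/s
Time to meet: t = d/v_combined = 340.6/50.1 = 6.8 s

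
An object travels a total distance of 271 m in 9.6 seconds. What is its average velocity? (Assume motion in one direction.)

v_avg = Δd / Δt = 271 / 9.6 = 28.23 m/s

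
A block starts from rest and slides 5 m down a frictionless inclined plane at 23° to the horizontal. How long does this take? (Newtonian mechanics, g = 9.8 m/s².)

a = g sin(θ) = 9.8 × sin(23°) = 3.8292 m/s²
t = √(2d/a) = √(2 × 5 / 3.8292) = 1.62 s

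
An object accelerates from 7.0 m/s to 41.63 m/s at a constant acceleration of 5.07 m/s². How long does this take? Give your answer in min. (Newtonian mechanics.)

t = (v - v₀) / a = (41.63 - 7.0) / 5.07 = 6.83037 s
t = 6.83037 s / 60.0 = 0.1138 min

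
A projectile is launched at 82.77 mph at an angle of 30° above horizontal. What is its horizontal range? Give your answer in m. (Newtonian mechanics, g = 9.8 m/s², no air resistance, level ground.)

v₀ = 82.77 mph × 0.44704 = 37.0015 m/s
R = v₀² × sin(2θ) / g = 37.0015² × sin(2 × 30°) / 9.8 = 1369.11 × 0.866025 / 9.8 = 121.0 m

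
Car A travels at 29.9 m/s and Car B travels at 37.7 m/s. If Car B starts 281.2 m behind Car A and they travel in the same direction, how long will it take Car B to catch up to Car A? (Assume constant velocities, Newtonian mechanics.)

Relative speed: v_rel = 37.7 - 29.9 = 7.8 m/s
Time to catch: t = d₀/v_rel = 281.2/7.8 = 36.05 s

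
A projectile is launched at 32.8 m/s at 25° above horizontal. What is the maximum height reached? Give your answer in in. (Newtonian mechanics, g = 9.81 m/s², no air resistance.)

H = v₀² × sin²(θ) / (2g) = 32.8² × sin(25°)² / (2 × 9.81) = 1075.84 × 0.178606 / 19.62 = 9.79365 m
H = 9.79365 m / 0.0254 = 385.6 in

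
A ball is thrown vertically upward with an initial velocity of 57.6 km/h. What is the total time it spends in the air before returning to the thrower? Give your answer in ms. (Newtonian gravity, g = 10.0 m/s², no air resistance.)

v₀ = 57.6 km/h × 0.2777777777777778 = 16.0 m/s
t_total = 2 × v₀ / g = 2 × 16.0 / 10.0 = 3.2 s
t_total = 3.2 s / 0.001 = 3200 ms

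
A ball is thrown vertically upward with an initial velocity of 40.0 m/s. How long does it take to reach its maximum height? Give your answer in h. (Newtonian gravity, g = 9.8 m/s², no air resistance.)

t_up = v₀ / g = 40.0 / 9.8 = 4.08163 s
t_up = 4.08163 s / 3600.0 = 0.001134 h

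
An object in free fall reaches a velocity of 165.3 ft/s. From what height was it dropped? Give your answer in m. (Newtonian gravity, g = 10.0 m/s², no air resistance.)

v = 165.3 ft/s × 0.3048 = 50.3834 m/s
h = v² / (2g) = 50.3834² / (2 × 10.0) = 126.9 m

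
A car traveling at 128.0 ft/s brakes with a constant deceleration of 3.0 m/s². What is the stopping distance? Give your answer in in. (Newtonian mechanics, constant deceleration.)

v₀ = 128.0 ft/s × 0.3048 = 39.0144 m/s
d = v₀² / (2a) = 39.0144² / (2 × 3.0) = 1522.12 / 6.0 = 253.687 m
d = 253.687 m / 0.0254 = 9988 in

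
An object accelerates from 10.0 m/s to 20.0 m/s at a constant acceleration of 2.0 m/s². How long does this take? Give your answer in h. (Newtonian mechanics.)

t = (v - v₀) / a = (20.0 - 10.0) / 2.0 = 5.0 s
t = 5.0 s / 3600.0 = 0.001389 h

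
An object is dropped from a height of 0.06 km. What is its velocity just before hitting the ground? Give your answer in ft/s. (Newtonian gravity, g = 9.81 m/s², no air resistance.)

h = 0.06 km × 1000.0 = 60.0 m
v = √(2gh) = √(2 × 9.81 × 60.0) = 34.3103 m/s
v = 34.3103 m/s / 0.3048 = 112.6 ft/s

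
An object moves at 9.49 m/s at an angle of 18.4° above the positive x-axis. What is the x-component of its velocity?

vₓ = v cos(θ) = 9.49 × cos(18.4°) = 9.0 m/s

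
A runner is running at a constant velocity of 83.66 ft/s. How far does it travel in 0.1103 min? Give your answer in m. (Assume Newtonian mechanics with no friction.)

v = 83.66 ft/s × 0.3048 = 25.4996 m/s
t = 0.1103 min × 60.0 = 6.618 s
d = v × t = 25.4996 × 6.618 = 168.8 m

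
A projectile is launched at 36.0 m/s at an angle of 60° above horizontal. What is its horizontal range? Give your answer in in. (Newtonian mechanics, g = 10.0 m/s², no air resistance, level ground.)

R = v₀² × sin(2θ) / g = 36.0² × sin(2 × 60°) / 10.0 = 1296.0 × 0.866025 / 10.0 = 112.237 m
R = 112.237 m / 0.0254 = 4419 in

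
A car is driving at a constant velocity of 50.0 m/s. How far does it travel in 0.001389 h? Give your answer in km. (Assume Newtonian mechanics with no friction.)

t = 0.001389 h × 3600.0 = 5.0004 s
d = v × t = 50.0 × 5.0004 = 250.02 m
d = 250.02 m / 1000.0 = 0.25 km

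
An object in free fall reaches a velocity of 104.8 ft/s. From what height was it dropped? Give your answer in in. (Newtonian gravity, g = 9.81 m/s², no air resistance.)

v = 104.8 ft/s × 0.3048 = 31.943 m/s
h = v² / (2g) = 31.943² / (2 × 9.81) = 52.0059 m
h = 52.0059 m / 0.0254 = 2047 in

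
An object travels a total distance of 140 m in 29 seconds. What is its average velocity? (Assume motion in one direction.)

v_avg = Δd / Δt = 140 / 29 = 4.83 m/s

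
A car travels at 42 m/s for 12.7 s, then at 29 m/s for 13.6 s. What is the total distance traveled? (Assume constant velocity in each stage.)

d₁ = v₁t₁ = 42 × 12.7 = 533.4 m
d₂ = v₂t₂ = 29 × 13.6 = 394.4 m
d_total = 533.4 + 394.4 = 927.8 m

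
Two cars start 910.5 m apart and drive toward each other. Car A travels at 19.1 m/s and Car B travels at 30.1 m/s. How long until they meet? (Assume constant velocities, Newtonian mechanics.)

Combined speed: v_combined = 19.1 + 30.1 = 49.2 m/s
Time to meet: t = d/v_combined = 910.5/49.2 = 18.51 s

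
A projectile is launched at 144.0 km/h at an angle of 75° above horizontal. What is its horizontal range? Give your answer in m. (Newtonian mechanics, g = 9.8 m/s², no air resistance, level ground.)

v₀ = 144.0 km/h × 0.2777777777777778 = 40.0 m/s
R = v₀² × sin(2θ) / g = 40.0² × sin(2 × 75°) / 9.8 = 1600.0 × 0.5 / 9.8 = 81.63 m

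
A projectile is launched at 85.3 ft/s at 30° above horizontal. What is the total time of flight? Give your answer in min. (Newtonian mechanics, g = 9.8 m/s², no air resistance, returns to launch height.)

v₀ = 85.3 ft/s × 0.3048 = 25.9994 m/s
T = 2 × v₀ × sin(θ) / g = 2 × 25.9994 × sin(30°) / 9.8 = 2 × 25.9994 × 0.5 / 9.8 = 2.653 s
T = 2.653 s / 60.0 = 0.04422 min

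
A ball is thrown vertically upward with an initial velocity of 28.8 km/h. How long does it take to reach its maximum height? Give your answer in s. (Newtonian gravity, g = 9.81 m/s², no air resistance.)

v₀ = 28.8 km/h × 0.2777777777777778 = 8.0 m/s
t_up = v₀ / g = 8.0 / 9.81 = 0.8155 s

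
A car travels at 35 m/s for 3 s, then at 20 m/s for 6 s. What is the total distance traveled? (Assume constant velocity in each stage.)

d₁ = v₁t₁ = 35 × 3 = 105 m
d₂ = v₂t₂ = 20 × 6 = 120 m
d_total = 105 + 120 = 225 m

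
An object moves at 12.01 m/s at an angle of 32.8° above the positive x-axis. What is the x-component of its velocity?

vₓ = v cos(θ) = 12.01 × cos(32.8°) = 10.1 m/s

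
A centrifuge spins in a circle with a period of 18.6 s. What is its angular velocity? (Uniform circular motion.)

ω = 2π/T = 2π/18.6 = 0.3378 rad/s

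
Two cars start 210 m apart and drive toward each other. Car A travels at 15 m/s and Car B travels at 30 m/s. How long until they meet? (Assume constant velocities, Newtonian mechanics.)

Combined speed: v_combined = 15 + 30 = 45 m/s
Time to meet: t = d/v_combined = 210/45 = 4.67 s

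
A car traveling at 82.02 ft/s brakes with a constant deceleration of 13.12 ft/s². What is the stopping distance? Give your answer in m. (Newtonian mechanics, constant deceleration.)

v₀ = 82.02 ft/s × 0.3048 = 24.9997 m/s
a = 13.12 ft/s² × 0.3048 = 3.99898 m/s²
d = v₀² / (2a) = 24.9997² / (2 × 3.99898) = 624.985 / 7.99796 = 78.14 m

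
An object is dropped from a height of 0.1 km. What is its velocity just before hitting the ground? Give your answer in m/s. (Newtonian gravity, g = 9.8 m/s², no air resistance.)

h = 0.1 km × 1000.0 = 100.0 m
v = √(2gh) = √(2 × 9.8 × 100.0) = 44.27 m/s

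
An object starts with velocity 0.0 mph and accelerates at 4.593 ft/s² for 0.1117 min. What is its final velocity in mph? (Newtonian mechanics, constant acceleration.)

v₀ = 0.0 mph × 0.44704 = 0.0 m/s
a = 4.593 ft/s² × 0.3048 = 1.39995 m/s²
t = 0.1117 min × 60.0 = 6.702 s
v = v₀ + a × t = 0.0 + 1.39995 × 6.702 = 9.38246 m/s
v = 9.38246 m/s / 0.44704 = 20.99 mph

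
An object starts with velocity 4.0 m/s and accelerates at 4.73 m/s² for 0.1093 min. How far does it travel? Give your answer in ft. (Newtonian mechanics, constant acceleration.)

t = 0.1093 min × 60.0 = 6.558 s
d = v₀ × t + ½ × a × t² = 4.0 × 6.558 + 0.5 × 4.73 × 6.558² = 127.944 m
d = 127.944 m / 0.3048 = 419.8 ft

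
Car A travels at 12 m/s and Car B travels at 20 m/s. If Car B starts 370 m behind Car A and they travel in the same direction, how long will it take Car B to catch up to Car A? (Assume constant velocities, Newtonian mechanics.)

Relative speed: v_rel = 20 - 12 = 8 m/s
Time to catch: t = d₀/v_rel = 370/8 = 46.25 s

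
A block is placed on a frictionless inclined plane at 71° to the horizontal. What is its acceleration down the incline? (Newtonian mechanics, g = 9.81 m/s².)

a = g sin(θ) = 9.81 × sin(71°) = 9.81 × 0.9455 = 9.28 m/s²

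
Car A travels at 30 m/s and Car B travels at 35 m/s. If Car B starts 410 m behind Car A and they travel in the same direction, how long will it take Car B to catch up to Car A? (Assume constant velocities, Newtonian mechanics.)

Relative speed: v_rel = 35 - 30 = 5 m/s
Time to catch: t = d₀/v_rel = 410/5 = 82.0 s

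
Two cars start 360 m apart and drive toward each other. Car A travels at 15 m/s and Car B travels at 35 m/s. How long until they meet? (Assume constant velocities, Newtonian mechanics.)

Combined speed: v_combined = 15 + 35 = 50 m/s
Time to meet: t = d/v_combined = 360/50 = 7.2 s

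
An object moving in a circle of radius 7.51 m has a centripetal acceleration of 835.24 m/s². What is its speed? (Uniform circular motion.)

v = √(a_c × r) = √(835.24 × 7.51) = 79.2 m/s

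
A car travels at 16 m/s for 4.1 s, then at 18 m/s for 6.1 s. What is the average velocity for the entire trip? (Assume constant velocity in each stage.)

d₁ = v₁t₁ = 16 × 4.1 = 65.6 m
d₂ = v₂t₂ = 18 × 6.1 = 109.8 m
d_total = 175.4 m, t_total = 10.2 s
v_avg = d_total/t_total = 175.4/10.2 = 17.2 m/s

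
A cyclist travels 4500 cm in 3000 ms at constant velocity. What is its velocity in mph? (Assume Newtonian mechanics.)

d = 4500 cm × 0.01 = 45.0 m
t = 3000 ms × 0.001 = 3.0 s
v = d / t = 45.0 / 3.0 = 15.0 m/s
v = 15.0 m/s / 0.44704 = 33.55 mph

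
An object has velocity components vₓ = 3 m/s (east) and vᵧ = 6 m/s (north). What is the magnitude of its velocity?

|v| = √(vₓ² + vᵧ²) = √(3² + 6²) = √(45) = 6.71 m/s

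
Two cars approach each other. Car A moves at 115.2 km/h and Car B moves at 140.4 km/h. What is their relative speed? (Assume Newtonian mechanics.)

v_rel = v_A + v_B = 115.2 + 140.4 = 255.6 km/h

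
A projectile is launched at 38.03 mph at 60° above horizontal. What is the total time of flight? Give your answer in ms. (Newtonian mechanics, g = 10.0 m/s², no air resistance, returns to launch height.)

v₀ = 38.03 mph × 0.44704 = 17.0009 m/s
T = 2 × v₀ × sin(θ) / g = 2 × 17.0009 × sin(60°) / 10.0 = 2 × 17.0009 × 0.866025 / 10.0 = 2.94464 s
T = 2.94464 s / 0.001 = 2945 ms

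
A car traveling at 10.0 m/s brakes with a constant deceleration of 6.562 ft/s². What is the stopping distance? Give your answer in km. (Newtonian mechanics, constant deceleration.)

a = 6.562 ft/s² × 0.3048 = 2.0001 m/s²
d = v₀² / (2a) = 10.0² / (2 × 2.0001) = 100.0 / 4.0002 = 24.9988 m
d = 24.9988 m / 1000.0 = 0.025 km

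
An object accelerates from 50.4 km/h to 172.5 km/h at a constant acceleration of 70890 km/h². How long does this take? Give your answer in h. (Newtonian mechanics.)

v₀ = 50.4 km/h × 0.2777777777777778 = 14.0 m/s
v = 172.5 km/h × 0.2777777777777778 = 47.9167 m/s
a = 70890 km/h² × 7.716049382716049e-05 = 5.46991 m/s²
t = (v - v₀) / a = (47.9167 - 14.0) / 5.46991 = 6.2006 s
t = 6.2006 s / 3600.0 = 0.001722 h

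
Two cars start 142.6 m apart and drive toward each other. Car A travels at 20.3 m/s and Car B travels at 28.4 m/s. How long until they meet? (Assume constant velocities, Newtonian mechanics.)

Combined speed: v_combined = 20.3 + 28.4 = 48.7 m/s
Time to meet: t = d/v_combined = 142.6/48.7 = 2.93 s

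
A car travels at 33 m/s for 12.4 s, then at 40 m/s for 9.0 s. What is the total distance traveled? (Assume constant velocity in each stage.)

d₁ = v₁t₁ = 33 × 12.4 = 409.2 m
d₂ = v₂t₂ = 40 × 9.0 = 360.0 m
d_total = 409.2 + 360.0 = 769.2 m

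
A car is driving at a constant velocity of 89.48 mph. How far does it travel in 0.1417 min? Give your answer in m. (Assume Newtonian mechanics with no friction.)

v = 89.48 mph × 0.44704 = 40.0011 m/s
t = 0.1417 min × 60.0 = 8.502 s
d = v × t = 40.0011 × 8.502 = 340.1 m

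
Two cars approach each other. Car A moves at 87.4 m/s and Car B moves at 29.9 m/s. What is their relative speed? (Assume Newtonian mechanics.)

v_rel = v_A + v_B = 87.4 + 29.9 = 117.3 m/s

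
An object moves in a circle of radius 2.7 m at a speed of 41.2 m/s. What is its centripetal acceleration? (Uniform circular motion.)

a_c = v²/r = 41.2²/2.7 = 1697.44/2.7 = 628.68 m/s²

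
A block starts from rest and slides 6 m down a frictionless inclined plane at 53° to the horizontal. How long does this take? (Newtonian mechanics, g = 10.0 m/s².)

a = g sin(θ) = 10.0 × sin(53°) = 7.9864 m/s²
t = √(2d/a) = √(2 × 6 / 7.9864) = 1.23 s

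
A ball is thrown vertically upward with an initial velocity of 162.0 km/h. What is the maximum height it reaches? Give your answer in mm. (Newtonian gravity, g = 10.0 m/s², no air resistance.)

v₀ = 162.0 km/h × 0.2777777777777778 = 45.0 m/s
h_max = v₀² / (2g) = 45.0² / (2 × 10.0) = 2025.0 / 20.0 = 101.25 m
h_max = 101.25 m / 0.001 = 101200 mm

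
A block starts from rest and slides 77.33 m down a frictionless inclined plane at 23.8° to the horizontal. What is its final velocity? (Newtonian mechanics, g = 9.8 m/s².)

a = g sin(θ) = 9.8 × sin(23.8°) = 3.9547 m/s²
v = √(2ad) = √(2 × 3.9547 × 77.33) = 24.73 m/s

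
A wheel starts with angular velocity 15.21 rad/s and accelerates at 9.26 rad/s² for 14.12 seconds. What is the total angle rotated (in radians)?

θ = ω₀t + ½αt² = 15.21×14.12 + ½×9.26×14.12² = 1137.87 rad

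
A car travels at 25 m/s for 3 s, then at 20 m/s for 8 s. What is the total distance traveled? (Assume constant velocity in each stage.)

d₁ = v₁t₁ = 25 × 3 = 75 m
d₂ = v₂t₂ = 20 × 8 = 160 m
d_total = 75 + 160 = 235 m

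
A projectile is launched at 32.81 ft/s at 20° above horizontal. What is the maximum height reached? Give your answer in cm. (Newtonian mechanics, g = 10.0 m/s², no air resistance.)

v₀ = 32.81 ft/s × 0.3048 = 10.0005 m/s
H = v₀² × sin²(θ) / (2g) = 10.0005² × sin(20°)² / (2 × 10.0) = 100.01 × 0.116978 / 20.0 = 0.584948 m
H = 0.584948 m / 0.01 = 58.49 cm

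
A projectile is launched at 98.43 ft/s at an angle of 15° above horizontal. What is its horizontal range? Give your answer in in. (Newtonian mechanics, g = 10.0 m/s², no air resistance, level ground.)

v₀ = 98.43 ft/s × 0.3048 = 30.0015 m/s
R = v₀² × sin(2θ) / g = 30.0015² × sin(2 × 15°) / 10.0 = 900.09 × 0.5 / 10.0 = 45.0045 m
R = 45.0045 m / 0.0254 = 1772 in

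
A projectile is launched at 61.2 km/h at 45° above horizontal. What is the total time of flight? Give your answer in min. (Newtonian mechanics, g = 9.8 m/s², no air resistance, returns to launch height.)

v₀ = 61.2 km/h × 0.2777777777777778 = 17.0 m/s
T = 2 × v₀ × sin(θ) / g = 2 × 17.0 × sin(45°) / 9.8 = 2 × 17.0 × 0.707107 / 9.8 = 2.45323 s
T = 2.45323 s / 60.0 = 0.04089 min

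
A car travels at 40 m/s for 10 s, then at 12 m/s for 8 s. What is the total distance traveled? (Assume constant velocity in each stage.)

d₁ = v₁t₁ = 40 × 10 = 400 m
d₂ = v₂t₂ = 12 × 8 = 96 m
d_total = 400 + 96 = 496 m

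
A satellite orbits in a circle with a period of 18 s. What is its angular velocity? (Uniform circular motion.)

ω = 2π/T = 2π/18 = 0.3491 rad/s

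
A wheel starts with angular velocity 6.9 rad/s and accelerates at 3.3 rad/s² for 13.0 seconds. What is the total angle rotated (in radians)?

θ = ω₀t + ½αt² = 6.9×13.0 + ½×3.3×13.0² = 368.55 rad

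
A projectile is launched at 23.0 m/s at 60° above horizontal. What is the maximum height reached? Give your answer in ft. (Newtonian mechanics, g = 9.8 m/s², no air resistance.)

H = v₀² × sin²(θ) / (2g) = 23.0² × sin(60°)² / (2 × 9.8) = 529.0 × 0.75 / 19.6 = 20.2423 m
H = 20.2423 m / 0.3048 = 66.41 ft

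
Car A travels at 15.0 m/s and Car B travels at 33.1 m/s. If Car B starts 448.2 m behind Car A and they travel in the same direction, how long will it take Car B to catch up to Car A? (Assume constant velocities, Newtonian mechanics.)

Relative speed: v_rel = 33.1 - 15.0 = 18.1 m/s
Time to catch: t = d₀/v_rel = 448.2/18.1 = 24.76 s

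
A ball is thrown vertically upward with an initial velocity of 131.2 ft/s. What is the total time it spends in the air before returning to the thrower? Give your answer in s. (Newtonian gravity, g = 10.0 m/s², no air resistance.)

v₀ = 131.2 ft/s × 0.3048 = 39.9898 m/s
t_total = 2 × v₀ / g = 2 × 39.9898 / 10.0 = 7.998 s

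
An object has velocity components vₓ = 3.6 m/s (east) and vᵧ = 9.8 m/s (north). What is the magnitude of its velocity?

|v| = √(vₓ² + vᵧ²) = √(3.6² + 9.8²) = √(109.0) = 10.44 m/s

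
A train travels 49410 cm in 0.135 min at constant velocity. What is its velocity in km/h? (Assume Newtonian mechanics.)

d = 49410 cm × 0.01 = 494.1 m
t = 0.135 min × 60.0 = 8.1 s
v = d / t = 494.1 / 8.1 = 61.0 m/s
v = 61.0 m/s / 0.2777777777777778 = 219.6 km/h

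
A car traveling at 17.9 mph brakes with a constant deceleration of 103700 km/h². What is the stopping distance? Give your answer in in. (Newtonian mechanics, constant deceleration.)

v₀ = 17.9 mph × 0.44704 = 8.00202 m/s
a = 103700 km/h² × 7.716049382716049e-05 = 8.00154 m/s²
d = v₀² / (2a) = 8.00202² / (2 × 8.00154) = 64.0323 / 16.0031 = 4.00124 m
d = 4.00124 m / 0.0254 = 157.5 in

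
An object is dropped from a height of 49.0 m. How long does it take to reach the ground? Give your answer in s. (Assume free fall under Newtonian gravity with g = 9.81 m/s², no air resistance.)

t = √(2h/g) = √(2 × 49.0 / 9.81) = 3.161 s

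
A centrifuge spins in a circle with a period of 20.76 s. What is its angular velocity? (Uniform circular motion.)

ω = 2π/T = 2π/20.76 = 0.3027 rad/s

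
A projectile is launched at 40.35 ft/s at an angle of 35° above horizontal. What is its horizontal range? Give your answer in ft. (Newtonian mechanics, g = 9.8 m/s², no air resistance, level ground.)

v₀ = 40.35 ft/s × 0.3048 = 12.2987 m/s
R = v₀² × sin(2θ) / g = 12.2987² × sin(2 × 35°) / 9.8 = 151.258 × 0.939693 / 9.8 = 14.5037 m
R = 14.5037 m / 0.3048 = 47.58 ft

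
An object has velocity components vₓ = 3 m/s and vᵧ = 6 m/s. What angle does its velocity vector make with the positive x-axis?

θ = arctan(vᵧ/vₓ) = arctan(6/3) = 63.43°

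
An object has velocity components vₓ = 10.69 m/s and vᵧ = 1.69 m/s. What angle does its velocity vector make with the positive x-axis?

θ = arctan(vᵧ/vₓ) = arctan(1.69/10.69) = 8.98°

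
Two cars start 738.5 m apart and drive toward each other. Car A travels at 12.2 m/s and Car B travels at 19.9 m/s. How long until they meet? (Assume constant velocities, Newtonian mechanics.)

Combined speed: v_combined = 12.2 + 19.9 = 32.1 m/s
Time to meet: t = d/v_combined = 738.5/32.1 = 23.01 s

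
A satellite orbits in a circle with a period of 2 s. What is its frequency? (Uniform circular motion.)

f = 1/T = 1/2 = 0.5 Hz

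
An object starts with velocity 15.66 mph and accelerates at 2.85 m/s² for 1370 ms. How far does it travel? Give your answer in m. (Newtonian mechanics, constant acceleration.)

v₀ = 15.66 mph × 0.44704 = 7.00065 m/s
t = 1370 ms × 0.001 = 1.37 s
d = v₀ × t + ½ × a × t² = 7.00065 × 1.37 + 0.5 × 2.85 × 1.37² = 12.27 m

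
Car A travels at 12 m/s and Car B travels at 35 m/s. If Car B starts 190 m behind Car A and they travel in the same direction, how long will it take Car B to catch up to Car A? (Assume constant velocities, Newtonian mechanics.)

Relative speed: v_rel = 35 - 12 = 23 m/s
Time to catch: t = d₀/v_rel = 190/23 = 8.26 s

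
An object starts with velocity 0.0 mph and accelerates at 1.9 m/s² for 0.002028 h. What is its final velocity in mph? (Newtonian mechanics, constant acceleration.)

v₀ = 0.0 mph × 0.44704 = 0.0 m/s
t = 0.002028 h × 3600.0 = 7.3008 s
v = v₀ + a × t = 0.0 + 1.9 × 7.3008 = 13.8715 m/s
v = 13.8715 m/s / 0.44704 = 31.03 mph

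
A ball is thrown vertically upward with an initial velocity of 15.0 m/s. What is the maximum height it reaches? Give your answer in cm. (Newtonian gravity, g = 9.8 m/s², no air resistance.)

h_max = v₀² / (2g) = 15.0² / (2 × 9.8) = 225.0 / 19.6 = 11.4796 m
h_max = 11.4796 m / 0.01 = 1148 cm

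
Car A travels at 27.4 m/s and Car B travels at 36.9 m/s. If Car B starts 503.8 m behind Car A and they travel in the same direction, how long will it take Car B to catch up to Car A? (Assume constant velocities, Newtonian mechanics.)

Relative speed: v_rel = 36.9 - 27.4 = 9.5 m/s
Time to catch: t = d₀/v_rel = 503.8/9.5 = 53.03 s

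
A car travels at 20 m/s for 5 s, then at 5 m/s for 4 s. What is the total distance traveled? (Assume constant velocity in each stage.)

d₁ = v₁t₁ = 20 × 5 = 100 m
d₂ = v₂t₂ = 5 × 4 = 20 m
d_total = 100 + 20 = 120 m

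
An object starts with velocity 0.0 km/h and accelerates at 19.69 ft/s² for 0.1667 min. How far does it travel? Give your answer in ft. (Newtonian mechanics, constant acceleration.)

v₀ = 0.0 km/h × 0.2777777777777778 = 0.0 m/s
a = 19.69 ft/s² × 0.3048 = 6.00151 m/s²
t = 0.1667 min × 60.0 = 10.002 s
d = v₀ × t + ½ × a × t² = 0.0 × 10.002 + 0.5 × 6.00151 × 10.002² = 300.196 m
d = 300.196 m / 0.3048 = 984.9 ft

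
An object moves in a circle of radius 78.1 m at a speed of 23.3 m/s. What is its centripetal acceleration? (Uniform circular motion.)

a_c = v²/r = 23.3²/78.1 = 542.89/78.1 = 6.95 m/s²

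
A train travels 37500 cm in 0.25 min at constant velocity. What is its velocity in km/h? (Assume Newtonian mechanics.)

d = 37500 cm × 0.01 = 375.0 m
t = 0.25 min × 60.0 = 15.0 s
v = d / t = 375.0 / 15.0 = 25.0 m/s
v = 25.0 m/s / 0.2777777777777778 = 90.0 km/h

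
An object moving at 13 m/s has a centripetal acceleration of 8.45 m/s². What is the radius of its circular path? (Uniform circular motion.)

r = v²/a_c = 13²/8.45 = 20.0 m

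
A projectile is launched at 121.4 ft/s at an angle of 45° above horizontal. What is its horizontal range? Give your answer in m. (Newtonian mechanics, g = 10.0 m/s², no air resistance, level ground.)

v₀ = 121.4 ft/s × 0.3048 = 37.0027 m/s
R = v₀² × sin(2θ) / g = 37.0027² × sin(2 × 45°) / 10.0 = 1369.2 × 1.0 / 10.0 = 136.9 m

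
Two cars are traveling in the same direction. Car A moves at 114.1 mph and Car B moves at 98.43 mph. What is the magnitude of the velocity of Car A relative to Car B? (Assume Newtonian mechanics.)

v_rel = |v_A - v_B| = |114.1 - 98.43| = 15.67 mph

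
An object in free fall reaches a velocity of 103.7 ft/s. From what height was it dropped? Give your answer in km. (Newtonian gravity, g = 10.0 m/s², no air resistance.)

v = 103.7 ft/s × 0.3048 = 31.6078 m/s
h = v² / (2g) = 31.6078² / (2 × 10.0) = 49.9527 m
h = 49.9527 m / 1000.0 = 0.04995 km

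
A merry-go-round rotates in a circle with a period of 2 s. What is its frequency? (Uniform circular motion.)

f = 1/T = 1/2 = 0.5 Hz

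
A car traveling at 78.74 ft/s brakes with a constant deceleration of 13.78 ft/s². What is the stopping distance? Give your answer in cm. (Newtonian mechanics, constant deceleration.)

v₀ = 78.74 ft/s × 0.3048 = 24.0 m/s
a = 13.78 ft/s² × 0.3048 = 4.20014 m/s²
d = v₀² / (2a) = 24.0² / (2 × 4.20014) = 576.0 / 8.40028 = 68.5691 m
d = 68.5691 m / 0.01 = 6857 cm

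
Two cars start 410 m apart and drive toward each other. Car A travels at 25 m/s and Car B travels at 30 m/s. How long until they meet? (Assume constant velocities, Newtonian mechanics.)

Combined speed: v_combined = 25 + 30 = 55 m/s
Time to meet: t = d/v_combined = 410/55 = 7.45 s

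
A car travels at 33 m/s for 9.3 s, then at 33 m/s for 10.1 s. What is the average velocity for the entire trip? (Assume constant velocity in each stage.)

d₁ = v₁t₁ = 33 × 9.3 = 306.9 m
d₂ = v₂t₂ = 33 × 10.1 = 333.3 m
d_total = 640.2 m, t_total = 19.4 s
v_avg = d_total/t_total = 640.2/19.4 = 33.0 m/s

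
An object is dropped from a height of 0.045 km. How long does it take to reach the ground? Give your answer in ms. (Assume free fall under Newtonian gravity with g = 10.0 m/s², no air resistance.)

h = 0.045 km × 1000.0 = 45.0 m
t = √(2h/g) = √(2 × 45.0 / 10.0) = 3.0 s
t = 3.0 s / 0.001 = 3000 ms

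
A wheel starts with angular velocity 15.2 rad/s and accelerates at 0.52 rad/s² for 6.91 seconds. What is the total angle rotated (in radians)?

θ = ω₀t + ½αt² = 15.2×6.91 + ½×0.52×6.91² = 117.45 rad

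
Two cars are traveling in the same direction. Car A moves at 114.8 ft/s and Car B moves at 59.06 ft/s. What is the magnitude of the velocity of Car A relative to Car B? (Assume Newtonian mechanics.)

v_rel = |v_A - v_B| = |114.8 - 59.06| = 55.74 ft/s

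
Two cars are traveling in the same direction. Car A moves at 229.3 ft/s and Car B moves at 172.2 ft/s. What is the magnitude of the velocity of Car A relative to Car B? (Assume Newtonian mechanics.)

v_rel = |v_A - v_B| = |229.3 - 172.2| = 57.1 ft/s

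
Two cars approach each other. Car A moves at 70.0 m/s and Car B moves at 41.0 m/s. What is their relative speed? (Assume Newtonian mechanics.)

v_rel = v_A + v_B = 70.0 + 41.0 = 111.0 m/s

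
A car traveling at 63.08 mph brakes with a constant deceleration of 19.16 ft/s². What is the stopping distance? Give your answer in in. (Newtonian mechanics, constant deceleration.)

v₀ = 63.08 mph × 0.44704 = 28.1993 m/s
a = 19.16 ft/s² × 0.3048 = 5.83997 m/s²
d = v₀² / (2a) = 28.1993² / (2 × 5.83997) = 795.201 / 11.6799 = 68.0829 m
d = 68.0829 m / 0.0254 = 2680 in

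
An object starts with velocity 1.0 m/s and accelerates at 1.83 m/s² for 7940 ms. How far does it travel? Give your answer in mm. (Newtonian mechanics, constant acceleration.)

t = 7940 ms × 0.001 = 7.94 s
d = v₀ × t + ½ × a × t² = 1.0 × 7.94 + 0.5 × 1.83 × 7.94² = 65.6249 m
d = 65.6249 m / 0.001 = 65620 mm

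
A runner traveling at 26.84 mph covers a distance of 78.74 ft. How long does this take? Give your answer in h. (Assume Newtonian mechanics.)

d = 78.74 ft × 0.3048 = 24.0 m
v = 26.84 mph × 0.44704 = 11.9986 m/s
t = d / v = 24.0 / 11.9986 = 2.00023 s
t = 2.00023 s / 3600.0 = 0.0005556 h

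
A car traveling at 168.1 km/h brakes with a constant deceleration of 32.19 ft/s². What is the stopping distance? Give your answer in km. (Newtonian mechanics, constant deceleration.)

v₀ = 168.1 km/h × 0.2777777777777778 = 46.6944 m/s
a = 32.19 ft/s² × 0.3048 = 9.81151 m/s²
d = v₀² / (2a) = 46.6944² / (2 × 9.81151) = 2180.37 / 19.623 = 111.113 m
d = 111.113 m / 1000.0 = 0.1111 km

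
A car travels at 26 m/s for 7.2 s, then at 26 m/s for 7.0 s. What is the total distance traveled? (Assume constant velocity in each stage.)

d₁ = v₁t₁ = 26 × 7.2 = 187.2 m
d₂ = v₂t₂ = 26 × 7.0 = 182.0 m
d_total = 187.2 + 182.0 = 369.2 m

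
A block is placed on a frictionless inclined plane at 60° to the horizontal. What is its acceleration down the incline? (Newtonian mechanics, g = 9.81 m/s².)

a = g sin(θ) = 9.81 × sin(60°) = 9.81 × 0.866 = 8.5 m/s²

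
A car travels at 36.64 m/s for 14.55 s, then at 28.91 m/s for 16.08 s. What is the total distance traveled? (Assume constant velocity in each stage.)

d₁ = v₁t₁ = 36.64 × 14.55 = 533.112 m
d₂ = v₂t₂ = 28.91 × 16.08 = 464.8728 m
d_total = 533.112 + 464.8728 = 997.98 m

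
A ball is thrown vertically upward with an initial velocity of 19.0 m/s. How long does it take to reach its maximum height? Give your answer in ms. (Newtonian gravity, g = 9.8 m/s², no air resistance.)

t_up = v₀ / g = 19.0 / 9.8 = 1.93878 s
t_up = 1.93878 s / 0.001 = 1939 ms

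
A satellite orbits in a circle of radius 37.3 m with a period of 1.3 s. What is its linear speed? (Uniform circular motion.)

v = 2πr/T = 2π×37.3/1.3 = 180.28 m/s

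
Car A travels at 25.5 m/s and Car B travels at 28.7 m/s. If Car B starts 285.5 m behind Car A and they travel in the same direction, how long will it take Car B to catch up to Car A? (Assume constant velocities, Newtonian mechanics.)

Relative speed: v_rel = 28.7 - 25.5 = 3.2 m/s
Time to catch: t = d₀/v_rel = 285.5/3.2 = 89.22 s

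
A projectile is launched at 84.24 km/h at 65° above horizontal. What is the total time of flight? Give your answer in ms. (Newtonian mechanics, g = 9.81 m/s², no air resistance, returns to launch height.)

v₀ = 84.24 km/h × 0.2777777777777778 = 23.4 m/s
T = 2 × v₀ × sin(θ) / g = 2 × 23.4 × sin(65°) / 9.81 = 2 × 23.4 × 0.906308 / 9.81 = 4.32367 s
T = 4.32367 s / 0.001 = 4324 ms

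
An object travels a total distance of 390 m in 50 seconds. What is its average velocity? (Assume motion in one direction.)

v_avg = Δd / Δt = 390 / 50 = 7.8 m/s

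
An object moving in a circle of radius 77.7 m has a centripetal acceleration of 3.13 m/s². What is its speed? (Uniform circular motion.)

v = √(a_c × r) = √(3.13 × 77.7) = 15.59 m/s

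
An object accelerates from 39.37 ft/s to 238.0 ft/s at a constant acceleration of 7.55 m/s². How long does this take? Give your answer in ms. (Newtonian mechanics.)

v₀ = 39.37 ft/s × 0.3048 = 12.0 m/s
v = 238.0 ft/s × 0.3048 = 72.5424 m/s
t = (v - v₀) / a = (72.5424 - 12.0) / 7.55 = 8.01886 s
t = 8.01886 s / 0.001 = 8019 ms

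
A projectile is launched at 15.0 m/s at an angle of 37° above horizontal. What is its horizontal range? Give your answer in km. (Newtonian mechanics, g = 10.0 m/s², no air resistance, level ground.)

R = v₀² × sin(2θ) / g = 15.0² × sin(2 × 37°) / 10.0 = 225.0 × 0.961262 / 10.0 = 21.6284 m
R = 21.6284 m / 1000.0 = 0.02163 km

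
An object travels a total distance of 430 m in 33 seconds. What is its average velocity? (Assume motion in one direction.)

v_avg = Δd / Δt = 430 / 33 = 13.03 m/s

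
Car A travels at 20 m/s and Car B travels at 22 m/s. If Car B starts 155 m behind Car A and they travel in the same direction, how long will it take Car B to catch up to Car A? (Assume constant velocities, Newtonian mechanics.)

Relative speed: v_rel = 22 - 20 = 2 m/s
Time to catch: t = d₀/v_rel = 155/2 = 77.5 s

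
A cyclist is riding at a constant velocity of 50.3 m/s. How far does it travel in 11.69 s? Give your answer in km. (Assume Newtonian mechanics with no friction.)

d = v × t = 50.3 × 11.69 = 588.007 m
d = 588.007 m / 1000.0 = 0.588 km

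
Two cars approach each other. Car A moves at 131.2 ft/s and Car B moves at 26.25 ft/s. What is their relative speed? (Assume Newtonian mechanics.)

v_rel = v_A + v_B = 131.2 + 26.25 = 157.45 ft/s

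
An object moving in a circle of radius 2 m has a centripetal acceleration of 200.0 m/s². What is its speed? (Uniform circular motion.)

v = √(a_c × r) = √(200.0 × 2) = 20.0 m/s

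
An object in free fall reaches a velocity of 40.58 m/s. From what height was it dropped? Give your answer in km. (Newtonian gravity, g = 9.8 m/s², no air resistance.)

h = v² / (2g) = 40.58² / (2 × 9.8) = 84.0172 m
h = 84.0172 m / 1000.0 = 0.08402 km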